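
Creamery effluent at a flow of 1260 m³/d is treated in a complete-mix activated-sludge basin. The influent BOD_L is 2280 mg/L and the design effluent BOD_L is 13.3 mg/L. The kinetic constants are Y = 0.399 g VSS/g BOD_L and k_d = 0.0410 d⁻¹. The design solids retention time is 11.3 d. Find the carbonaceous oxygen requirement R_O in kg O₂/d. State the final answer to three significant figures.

R_O ≈ 1750 kg O₂/d

Observed yield with endogenous decay: Y_obs = Y / (1 + k_d·θ_c) = 0.399 / (1 + 0.0410 × 11.3) = 0.399 / 1.463 = 0.2727 g VSS/g BOD_L.
Mass of BOD_L removed per day: Q(S₀ − S) = 1260 × 2267 g/m³ = 2856 kg/d.
Net sludge production P_X = 0.2727 × 2856 = 778.8 kg VSS/d.
R_O = Q·(S₀ − S) − 1.42·P_X = 2856 − 1.42 × 778.8 = 1750 kg O₂/d.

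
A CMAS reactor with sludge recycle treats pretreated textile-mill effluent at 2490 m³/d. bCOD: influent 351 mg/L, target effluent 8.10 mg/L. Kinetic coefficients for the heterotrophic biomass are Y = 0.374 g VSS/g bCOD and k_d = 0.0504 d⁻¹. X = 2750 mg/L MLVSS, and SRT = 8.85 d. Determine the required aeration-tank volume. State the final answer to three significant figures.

Steady-state biomass mass balance: V·X·(1 + k_d·θ_c) = Y·Q·(S₀ − S)·θ_c, so V = 0.374 × 2490 × (351 − 8.10) × 8.85 / [2750 × (1 + 0.0504 × 8.85)] = 2.83×10^6 / 3977 = 710.7 m³.

V ≈ 711 m³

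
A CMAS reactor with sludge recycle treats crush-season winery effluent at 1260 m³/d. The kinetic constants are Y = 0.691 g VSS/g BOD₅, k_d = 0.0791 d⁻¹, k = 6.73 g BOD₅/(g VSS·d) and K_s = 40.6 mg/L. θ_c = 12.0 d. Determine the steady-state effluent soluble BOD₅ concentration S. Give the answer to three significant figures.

S ≈ 1.47 mg/L

From the Monod/SRT balance for a CMAS, S = K_s·(1+k_d θ_c)/[θ_c·(Y k − k_d) − 1] = 40.6 × (1 + 0.0791 × 12.0) / [12.0 × (0.691 × 6.73 − 0.0791) − 1] = 79.14 / 53.86 = 1.469 mg/L.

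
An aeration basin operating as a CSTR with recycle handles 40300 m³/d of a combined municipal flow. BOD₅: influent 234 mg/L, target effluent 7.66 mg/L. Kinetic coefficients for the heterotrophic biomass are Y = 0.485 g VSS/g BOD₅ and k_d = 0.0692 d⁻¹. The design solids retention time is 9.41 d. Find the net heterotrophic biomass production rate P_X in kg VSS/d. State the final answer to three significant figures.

Observed yield with endogenous decay: Y_obs = Y / (1 + k_d·θ_c) = 0.485 / (1 + 0.0692 × 9.41) = 0.485 / 1.651 = 0.2937 g VSS/g BOD₅.
ΔS = 234 − 7.66 = 226.3 mg/L, so the substrate removal rate is 40300 × 226.3/1000 = 9122 kg BOD₅/d.
So the net sludge growth is P_X = 0.2937 × 9122 = 2679 kg VSS/d.

P_X ≈ 2680 kg VSS/d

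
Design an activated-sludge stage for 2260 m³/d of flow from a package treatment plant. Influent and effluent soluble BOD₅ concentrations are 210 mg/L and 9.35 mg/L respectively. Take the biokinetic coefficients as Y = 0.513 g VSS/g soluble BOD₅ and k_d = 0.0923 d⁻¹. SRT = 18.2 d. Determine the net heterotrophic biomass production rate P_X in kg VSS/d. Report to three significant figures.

P_X ≈ 86.8 kg VSS/d

The observed yield is Y_obs = Y/(1 + k_d·θ_c) = 0.513 / (1 + 0.0923 × 18.2) = 0.513 / 2.680 = 0.1914 g VSS per g soluble BOD₅ removed.
Substrate removed = Q·(S₀ − S) = 2260 m³/d × (210 − 9.35) g/m³ = 4.53×10^5 g/d = 453.5 kg/d.
Net biomass production P_X = Y_obs × Q·(S₀ − S) = 0.1914 × 453.5 = 86.81 kg VSS/d.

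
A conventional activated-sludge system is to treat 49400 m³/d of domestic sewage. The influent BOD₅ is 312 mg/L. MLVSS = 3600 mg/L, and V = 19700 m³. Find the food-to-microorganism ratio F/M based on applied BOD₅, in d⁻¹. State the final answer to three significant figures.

F/M ≈ 0.217 d⁻¹

Food-to-microorganism ratio F/M = Q S₀ / (V X) = 49400 × 312 / (19700 × 3600) = 0.2173 d⁻¹.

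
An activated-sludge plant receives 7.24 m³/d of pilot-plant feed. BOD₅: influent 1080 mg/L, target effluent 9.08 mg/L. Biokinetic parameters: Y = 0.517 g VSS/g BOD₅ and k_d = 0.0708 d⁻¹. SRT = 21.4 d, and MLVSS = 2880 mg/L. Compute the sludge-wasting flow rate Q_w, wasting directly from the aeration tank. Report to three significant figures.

Q_w ≈ 0.553 m³/d

Steady-state biomass mass balance: V·X·(1 + k_d·θ_c) = Y·Q·(S₀ − S)·θ_c, so V = 0.517 × 7.24 × (1080 − 9.08) × 21.4 / [2880 × (1 + 0.0708 × 21.4)] = 8.58×10^4 / 7244 = 11.84 m³.
With mixed-liquor wasting, θ_c = V/Q_w, so Q_w = V/θ_c = 11.84/21.4 = 0.5534 m³/d.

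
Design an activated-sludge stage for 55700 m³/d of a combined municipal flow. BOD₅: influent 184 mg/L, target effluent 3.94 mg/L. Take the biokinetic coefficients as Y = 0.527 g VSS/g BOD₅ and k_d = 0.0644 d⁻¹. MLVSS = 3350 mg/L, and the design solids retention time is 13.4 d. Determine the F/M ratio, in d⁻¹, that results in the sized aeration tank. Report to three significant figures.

F/M ≈ 0.270 d⁻¹

Rearranging the biomass balance for a CMAS with decay, V = Y·Q·ΔS·θ_c / [X·(1+k_d θ_c)] = 0.527 × 55700 × (184 − 3.94) × 13.4 / [3350 × (1 + 0.0644 × 13.4)] = 7.08×10^7 / 6241 = 11349 m³.
F/M = Q·S₀ / (V·X) = 55700 × 184 / (11349 × 3350) = 0.2696 g BOD₅·(g VSS·d)⁻¹.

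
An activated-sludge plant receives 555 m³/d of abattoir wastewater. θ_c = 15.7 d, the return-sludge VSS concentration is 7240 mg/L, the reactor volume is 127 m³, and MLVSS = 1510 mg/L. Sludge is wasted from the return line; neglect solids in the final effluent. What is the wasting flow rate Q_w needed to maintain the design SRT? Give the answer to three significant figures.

Q_w ≈ 1.69 m³/d

θ_c = V·X/(Q_w·X_r) when wasting from the recycle, so Q_w = V·X/(θ_c·X_r) = 127.0 × 1510 / (15.7 × 7240) = 1.687 m³/d.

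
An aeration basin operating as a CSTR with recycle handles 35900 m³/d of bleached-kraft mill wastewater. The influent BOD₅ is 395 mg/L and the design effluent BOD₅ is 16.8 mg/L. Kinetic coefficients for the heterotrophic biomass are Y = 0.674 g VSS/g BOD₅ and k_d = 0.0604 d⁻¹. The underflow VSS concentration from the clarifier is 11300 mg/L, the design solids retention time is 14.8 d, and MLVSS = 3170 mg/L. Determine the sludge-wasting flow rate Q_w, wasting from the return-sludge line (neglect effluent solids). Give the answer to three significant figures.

From the SRT design equation V = Y Q (S₀−S) θ_c / [X (1 + k_d θ_c)] = 0.674 × 35900 × (395 − 16.8) × 14.8 / [3170 × (1 + 0.0604 × 14.8)] = 1.35×10^8 / 6004 = 22559 m³.
Wasting from the return line (neglecting effluent solids): Q_w = V·X / (θ_c·X_r) = 22559 × 3170 / (14.8 × 11300) = 427.6 m³/d.

Q_w ≈ 428 m³/d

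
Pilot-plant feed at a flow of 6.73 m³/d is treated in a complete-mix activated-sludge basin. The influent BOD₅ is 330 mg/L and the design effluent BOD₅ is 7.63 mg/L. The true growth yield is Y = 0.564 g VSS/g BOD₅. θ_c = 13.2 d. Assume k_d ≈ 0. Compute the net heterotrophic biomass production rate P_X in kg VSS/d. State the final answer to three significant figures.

No decay correction is needed, so Y_obs = Y = 0.564.
Substrate removed = Q·(S₀ − S) = 6.73 m³/d × (330 − 7.63) g/m³ = 2.17×10^3 g/d = 2.170 kg/d.
Biomass produced: P_X = Y_obs·Q·ΔS = 0.5640 × 2.170 ≈ 1.224 kg VSS/d.

P_X ≈ 1.22 kg VSS/d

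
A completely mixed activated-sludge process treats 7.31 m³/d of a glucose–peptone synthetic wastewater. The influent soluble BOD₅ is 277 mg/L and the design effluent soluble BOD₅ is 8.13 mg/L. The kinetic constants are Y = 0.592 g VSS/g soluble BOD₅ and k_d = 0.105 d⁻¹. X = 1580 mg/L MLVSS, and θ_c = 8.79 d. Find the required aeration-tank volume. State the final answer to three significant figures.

Rearranging the biomass balance for a CMAS with decay, V = Y·Q·ΔS·θ_c / [X·(1+k_d θ_c)] = 0.592 × 7.31 × (277 − 8.13) × 8.79 / [1580 × (1 + 0.105 × 8.79)] = 1.02×10^4 / 3038 = 3.366 m³.

V ≈ 3.37 m³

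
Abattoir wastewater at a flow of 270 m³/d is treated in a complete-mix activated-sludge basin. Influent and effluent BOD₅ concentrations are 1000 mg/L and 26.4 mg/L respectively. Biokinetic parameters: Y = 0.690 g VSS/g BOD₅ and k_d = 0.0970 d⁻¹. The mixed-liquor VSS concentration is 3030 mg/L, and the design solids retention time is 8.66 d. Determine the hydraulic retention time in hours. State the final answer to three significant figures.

From the SRT design equation V = Y Q (S₀−S) θ_c / [X (1 + k_d θ_c)] = 0.690 × 270 × (1000 − 26.4) × 8.66 / [3030 × (1 + 0.0970 × 8.66)] = 1.57×10^6 / 5575 = 281.7 m³.
τ = V/Q = 281.7/270 = 1.043 d, or 25.04 h.

τ ≈ 25.0 h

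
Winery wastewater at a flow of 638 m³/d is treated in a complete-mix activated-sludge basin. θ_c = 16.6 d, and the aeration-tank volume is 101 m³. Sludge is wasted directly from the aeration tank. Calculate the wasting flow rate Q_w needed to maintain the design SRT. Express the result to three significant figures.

Q_w ≈ 6.08 m³/d

Wasting from the aeration tank: Q_w = V / θ_c = 101.0 / 16.6 = 6.084 m³/d.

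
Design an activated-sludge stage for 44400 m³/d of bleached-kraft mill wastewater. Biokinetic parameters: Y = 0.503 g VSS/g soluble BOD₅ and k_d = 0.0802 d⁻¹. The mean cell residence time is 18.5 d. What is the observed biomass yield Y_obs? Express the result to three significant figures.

The observed yield is Y_obs = Y/(1 + k_d·θ_c) = 0.503 / (1 + 0.0802 × 18.5) = 0.503 / 2.484 = 0.2025 g VSS per g soluble BOD₅ removed.

Y_obs ≈ 0.203 g VSS/g soluble BOD₅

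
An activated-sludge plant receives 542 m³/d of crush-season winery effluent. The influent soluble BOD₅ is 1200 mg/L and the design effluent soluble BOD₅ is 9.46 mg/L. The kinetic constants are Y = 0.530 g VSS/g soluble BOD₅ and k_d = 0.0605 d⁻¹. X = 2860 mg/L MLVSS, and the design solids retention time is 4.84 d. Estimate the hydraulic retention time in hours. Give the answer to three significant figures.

τ ≈ 19.8 h

Steady-state biomass mass balance: V·X·(1 + k_d·θ_c) = Y·Q·(S₀ − S)·θ_c, so V = 0.530 × 542 × (1200 − 9.46) × 4.84 / [2860 × (1 + 0.0605 × 4.84)] = 1.66×10^6 / 3697 = 447.7 m³.
τ = V/Q = 447.7/542 = 0.8260 d, or 19.82 h.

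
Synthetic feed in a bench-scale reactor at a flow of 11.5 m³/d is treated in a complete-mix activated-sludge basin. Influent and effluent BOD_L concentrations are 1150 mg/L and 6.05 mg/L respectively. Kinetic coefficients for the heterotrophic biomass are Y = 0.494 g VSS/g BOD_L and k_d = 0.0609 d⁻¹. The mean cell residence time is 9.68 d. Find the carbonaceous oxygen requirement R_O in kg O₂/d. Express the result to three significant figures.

The observed yield is Y_obs = Y/(1 + k_d·θ_c) = 0.494 / (1 + 0.0609 × 9.68) = 0.494 / 1.590 = 0.3108 g VSS per g BOD_L removed.
Substrate removed = Q·(S₀ − S) = 11.5 m³/d × (1150 − 6.05) g/m³ = 1.32×10^4 g/d = 13.16 kg/d.
P_X = Y_obs·Q·(S₀ − S) = 0.3108 × 13.16 = 4.089 kg VSS/d.
R_O = Q·ΔS − 1.42 P_X = 13.16 − 5.806 = 7.350 kg O₂/d.

R_O ≈ 7.35 kg O₂/d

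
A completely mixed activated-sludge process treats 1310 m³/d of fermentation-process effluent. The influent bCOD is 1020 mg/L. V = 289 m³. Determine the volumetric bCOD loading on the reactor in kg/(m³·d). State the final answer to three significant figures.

Volumetric loading L_v = Q·S₀ / V = 1310 × 1020 g/m³ / 289.0 m³ = 4624 g/(m³·d) = 4.624 kg bCOD/(m³·d).

L_v ≈ 4.62 kg bCOD/(m³·d)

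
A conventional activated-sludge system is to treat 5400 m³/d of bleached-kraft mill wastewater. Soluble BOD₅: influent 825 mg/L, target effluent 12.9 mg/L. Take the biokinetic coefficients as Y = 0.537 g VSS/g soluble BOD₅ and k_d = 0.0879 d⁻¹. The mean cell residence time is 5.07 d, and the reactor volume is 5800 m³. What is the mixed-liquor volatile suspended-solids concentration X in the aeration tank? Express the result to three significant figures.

X ≈ 1420 mg/L

From V·X·(1 + k_d·θ_c) = Y·Q·(S₀ − S)·θ_c: X = 0.537 × 5400 × (825 − 12.9) × 5.07 / [5800 × (1 + 0.0879 × 5.07)] = 1424 mg/L.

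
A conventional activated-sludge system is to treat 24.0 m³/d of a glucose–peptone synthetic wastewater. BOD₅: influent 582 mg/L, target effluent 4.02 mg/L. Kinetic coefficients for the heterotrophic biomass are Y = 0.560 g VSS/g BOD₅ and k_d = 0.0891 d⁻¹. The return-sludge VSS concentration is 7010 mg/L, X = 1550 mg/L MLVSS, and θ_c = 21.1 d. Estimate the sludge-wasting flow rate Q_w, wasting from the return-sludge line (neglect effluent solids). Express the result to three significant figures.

Steady-state biomass mass balance: V·X·(1 + k_d·θ_c) = Y·Q·(S₀ − S)·θ_c, so V = 0.560 × 24.0 × (582 − 4.02) × 21.1 / [1550 × (1 + 0.0891 × 21.1)] = 1.64×10^5 / 4464 = 36.72 m³.
θ_c = V·X/(Q_w·X_r) when wasting from the recycle, so Q_w = V·X/(θ_c·X_r) = 36.72 × 1550 / (21.1 × 7010) = 0.3848 m³/d.

Q_w ≈ 0.385 m³/d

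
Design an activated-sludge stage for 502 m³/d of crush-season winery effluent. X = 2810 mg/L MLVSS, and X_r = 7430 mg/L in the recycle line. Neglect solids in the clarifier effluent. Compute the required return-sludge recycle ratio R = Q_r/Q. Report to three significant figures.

R ≈ 0.608

Solids balance on the clarifier gives (1+R)X = R·X_r, so R = X/(X_r − X) = 2810 / (7430 − 2810) = 0.6082.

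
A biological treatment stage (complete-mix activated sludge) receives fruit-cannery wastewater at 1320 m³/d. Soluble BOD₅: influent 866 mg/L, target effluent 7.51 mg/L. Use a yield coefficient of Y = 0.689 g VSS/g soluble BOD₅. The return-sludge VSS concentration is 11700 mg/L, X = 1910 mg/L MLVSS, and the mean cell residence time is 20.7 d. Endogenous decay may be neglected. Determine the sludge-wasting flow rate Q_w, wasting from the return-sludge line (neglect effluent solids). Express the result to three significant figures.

Q_w ≈ 66.7 m³/d

V·X = Y·Q·ΔS·θ_c gives V = 0.689 × 1320 × (866 − 7.51) × 20.7 / 1910 = 8462 m³.
Q_w = (V·X)/(θ_c X_r) = 8462 × 1910 / (20.7 × 11700) = 66.73 m³/d.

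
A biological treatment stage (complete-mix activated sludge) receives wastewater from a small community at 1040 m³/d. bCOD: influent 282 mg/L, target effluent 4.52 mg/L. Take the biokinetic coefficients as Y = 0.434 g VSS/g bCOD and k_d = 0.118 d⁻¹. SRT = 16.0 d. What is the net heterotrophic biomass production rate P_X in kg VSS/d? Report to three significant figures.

Observed yield with endogenous decay: Y_obs = Y / (1 + k_d·θ_c) = 0.434 / (1 + 0.118 × 16.0) = 0.434 / 2.888 = 0.1503 g VSS/g bCOD.
Substrate removed = Q·(S₀ − S) = 1040 m³/d × (282 − 4.52) g/m³ = 2.89×10^5 g/d = 288.6 kg/d.
Biomass produced: P_X = Y_obs·Q·ΔS = 0.1503 × 288.6 ≈ 43.37 kg VSS/d.

P_X ≈ 43.4 kg VSS/d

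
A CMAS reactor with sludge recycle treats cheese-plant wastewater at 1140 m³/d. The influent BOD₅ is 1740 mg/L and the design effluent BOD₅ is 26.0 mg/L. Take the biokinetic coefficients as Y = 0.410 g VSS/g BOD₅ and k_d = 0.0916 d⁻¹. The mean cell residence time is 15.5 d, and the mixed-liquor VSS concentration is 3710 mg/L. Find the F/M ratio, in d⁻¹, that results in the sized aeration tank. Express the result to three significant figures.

From the SRT design equation V = Y Q (S₀−S) θ_c / [X (1 + k_d θ_c)] = 0.410 × 1140 × (1740 − 26.0) × 15.5 / [3710 × (1 + 0.0916 × 15.5)] = 1.24×10^7 / 8977 = 1383 m³.
F/M = applied load / biomass = Q·S₀/(V·X) = 1140 × 1740 / (1383 × 3710) = 0.3865 d⁻¹.

F/M ≈ 0.387 d⁻¹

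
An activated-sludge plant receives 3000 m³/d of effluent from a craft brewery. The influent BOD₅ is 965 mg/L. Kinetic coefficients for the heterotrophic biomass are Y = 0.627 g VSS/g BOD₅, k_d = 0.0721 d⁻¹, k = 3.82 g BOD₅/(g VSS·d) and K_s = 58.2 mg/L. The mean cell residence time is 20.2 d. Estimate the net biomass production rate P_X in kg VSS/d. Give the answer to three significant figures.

From the Monod/SRT balance for a CMAS, S = K_s·(1+k_d θ_c)/[θ_c·(Y k − k_d) − 1] = 58.2 × (1 + 0.0721 × 20.2) / [20.2 × (0.627 × 3.82 − 0.0721) − 1] = 143.0 / 45.93 = 3.113 mg/L.
The observed yield is Y_obs = Y/(1 + k_d·θ_c) = 0.627 / (1 + 0.0721 × 20.2) = 0.627 / 2.456 = 0.2552 g VSS per g BOD₅ removed.
Q·(S₀ − S) = 3000 × (965 − 3.11) × 10⁻³ = 2886 kg/d removed.
P_X = Y_obs · Q(S₀ − S) = 0.2552 × 2886 = 736.6 kg VSS/d.

P_X ≈ 737 kg VSS/d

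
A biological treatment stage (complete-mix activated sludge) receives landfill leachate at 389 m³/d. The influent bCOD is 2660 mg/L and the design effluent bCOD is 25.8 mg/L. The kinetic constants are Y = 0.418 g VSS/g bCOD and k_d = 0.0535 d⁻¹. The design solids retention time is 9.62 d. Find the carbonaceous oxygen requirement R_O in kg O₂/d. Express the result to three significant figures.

R_O ≈ 623 kg O₂/d

Y_obs = Y / (1 + k_d θ_c) = 0.418 / (1 + 0.0535 × 9.62) = 0.418 / 1.515 = 0.2760.
Mass of bCOD removed per day: Q(S₀ − S) = 389 × 2634 g/m³ = 1025 kg/d.
Net sludge production P_X = 0.2760 × 1025 = 282.8 kg VSS/d.
Carbonaceous O₂ demand = substrate oxidised − cell-mass equivalent = 1025 − 1.42 × 282.8 = 623.1 kg O₂/d.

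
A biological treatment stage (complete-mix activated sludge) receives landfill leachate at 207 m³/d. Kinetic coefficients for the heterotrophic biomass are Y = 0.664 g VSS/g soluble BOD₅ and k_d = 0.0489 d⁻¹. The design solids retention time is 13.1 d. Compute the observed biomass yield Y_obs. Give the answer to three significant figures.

Y_obs ≈ 0.405 g VSS/g soluble BOD₅

Observed yield with endogenous decay: Y_obs = Y / (1 + k_d·θ_c) = 0.664 / (1 + 0.0489 × 13.1) = 0.664 / 1.641 = 0.4047 g VSS/g soluble BOD₅.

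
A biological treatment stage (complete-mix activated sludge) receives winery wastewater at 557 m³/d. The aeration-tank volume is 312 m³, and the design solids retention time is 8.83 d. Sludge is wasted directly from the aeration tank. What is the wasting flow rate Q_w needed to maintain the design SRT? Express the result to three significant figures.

Q_w ≈ 35.3 m³/d

Wasting from the aeration tank: Q_w = V / θ_c = 312.0 / 8.83 = 35.33 m³/d.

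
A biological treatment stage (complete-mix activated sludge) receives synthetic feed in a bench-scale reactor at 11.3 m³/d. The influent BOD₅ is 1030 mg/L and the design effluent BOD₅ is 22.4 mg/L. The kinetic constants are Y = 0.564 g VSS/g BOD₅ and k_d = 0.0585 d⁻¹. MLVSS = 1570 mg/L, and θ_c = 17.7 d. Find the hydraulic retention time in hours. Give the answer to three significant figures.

τ ≈ 75.5 h

Steady-state biomass mass balance: V·X·(1 + k_d·θ_c) = Y·Q·(S₀ − S)·θ_c, so V = 0.564 × 11.3 × (1030 − 22.4) × 17.7 / [1570 × (1 + 0.0585 × 17.7)] = 1.14×10^5 / 3196 = 35.57 m³.
Hydraulic retention time τ = V/Q = 35.57 / 11.3 = 3.148 d = 75.54 h.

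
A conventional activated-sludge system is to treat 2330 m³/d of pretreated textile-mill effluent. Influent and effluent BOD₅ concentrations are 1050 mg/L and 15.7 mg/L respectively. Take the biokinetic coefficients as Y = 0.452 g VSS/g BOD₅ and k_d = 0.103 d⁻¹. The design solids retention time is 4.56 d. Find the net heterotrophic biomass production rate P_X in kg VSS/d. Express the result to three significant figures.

Observed yield with endogenous decay: Y_obs = Y / (1 + k_d·θ_c) = 0.452 / (1 + 0.103 × 4.56) = 0.452 / 1.470 = 0.3075 g VSS/g BOD₅.
Q·(S₀ − S) = 2330 × (1050 − 15.7) × 10⁻³ = 2410 kg/d removed.
So the net sludge growth is P_X = 0.3075 × 2410 = 741.2 kg VSS/d.

P_X ≈ 741 kg VSS/d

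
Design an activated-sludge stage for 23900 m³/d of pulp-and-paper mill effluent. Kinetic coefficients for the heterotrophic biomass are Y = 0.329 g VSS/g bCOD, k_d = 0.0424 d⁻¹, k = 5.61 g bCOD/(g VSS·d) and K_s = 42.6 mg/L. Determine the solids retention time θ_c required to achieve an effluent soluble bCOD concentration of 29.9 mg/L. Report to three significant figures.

θ_c ≈ 1.39 d

At the target effluent, Y k S/(K_s+S) = 0.329×5.61×29.9/72.50 = 0.7612 d⁻¹.
θ_c = 1/(μ − k_d) = 1/(0.7612 − 0.0424) = 1/0.7188 = 1.391 d.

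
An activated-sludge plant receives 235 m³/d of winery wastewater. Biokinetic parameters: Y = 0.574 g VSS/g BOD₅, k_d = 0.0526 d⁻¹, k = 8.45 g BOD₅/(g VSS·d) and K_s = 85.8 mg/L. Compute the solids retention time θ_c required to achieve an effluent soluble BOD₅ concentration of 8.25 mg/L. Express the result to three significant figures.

At the target effluent, Y k S/(K_s+S) = 0.574×8.45×8.25/94.05 = 0.4255 d⁻¹.
Then 1/θ_c = μ − k_d = 0.4255 − 0.0526 = 0.3729 d⁻¹, giving θ_c = 2.682 d.

θ_c ≈ 2.68 d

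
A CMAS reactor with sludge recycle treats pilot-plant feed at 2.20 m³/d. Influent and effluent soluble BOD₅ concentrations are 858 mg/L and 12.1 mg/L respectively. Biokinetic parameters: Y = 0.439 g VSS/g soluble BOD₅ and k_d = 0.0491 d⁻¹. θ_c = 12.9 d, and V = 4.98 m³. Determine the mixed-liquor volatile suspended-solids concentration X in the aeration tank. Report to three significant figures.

Solving the biomass balance for X: X = Y Q (S₀−S) θ_c / [V (1+k_d θ_c)] = 0.439 × 2.20 × (858 − 12.1) × 12.9 / [4.98 × (1 + 0.0491 × 12.9)] = 1296 mg/L.

X ≈ 1300 mg/L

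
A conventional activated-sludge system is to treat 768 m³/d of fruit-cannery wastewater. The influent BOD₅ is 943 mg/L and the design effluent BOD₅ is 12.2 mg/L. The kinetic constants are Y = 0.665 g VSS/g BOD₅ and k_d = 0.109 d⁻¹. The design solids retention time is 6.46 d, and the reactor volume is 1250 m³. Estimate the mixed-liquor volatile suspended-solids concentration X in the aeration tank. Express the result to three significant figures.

X ≈ 1440 mg/L

From V·X·(1 + k_d·θ_c) = Y·Q·(S₀ − S)·θ_c: X = 0.665 × 768 × (943 − 12.2) × 6.46 / [1250 × (1 + 0.109 × 6.46)] = 1442 mg/L.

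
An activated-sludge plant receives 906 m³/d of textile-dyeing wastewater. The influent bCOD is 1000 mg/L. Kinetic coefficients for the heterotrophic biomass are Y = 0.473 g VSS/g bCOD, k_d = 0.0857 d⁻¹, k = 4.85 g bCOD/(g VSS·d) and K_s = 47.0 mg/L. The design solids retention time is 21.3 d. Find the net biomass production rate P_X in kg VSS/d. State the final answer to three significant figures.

From the Monod/SRT balance for a CMAS, S = K_s·(1+k_d θ_c)/[θ_c·(Y k − k_d) − 1] = 47.0 × (1 + 0.0857 × 21.3) / [21.3 × (0.473 × 4.85 − 0.0857) − 1] = 132.8 / 46.04 = 2.884 mg/L.
Correct the yield for decay: Y_obs = Y/(1 + k_d θ_c) = 0.473 / (1 + 0.0857 × 21.3) = 0.473 / 2.825 = 0.1674.
ΔS = 1000 − 2.88 = 997.1 mg/L, so the substrate removal rate is 906 × 997.1/1000 = 903.4 kg bCOD/d.
So the net sludge growth is P_X = 0.1674 × 903.4 = 151.2 kg VSS/d.

P_X ≈ 151 kg VSS/d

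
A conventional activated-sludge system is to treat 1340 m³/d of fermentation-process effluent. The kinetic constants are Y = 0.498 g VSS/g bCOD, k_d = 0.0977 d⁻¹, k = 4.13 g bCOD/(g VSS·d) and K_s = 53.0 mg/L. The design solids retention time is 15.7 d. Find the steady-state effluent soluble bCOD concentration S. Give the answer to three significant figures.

S ≈ 4.51 mg/L

From the Monod/SRT balance for a CMAS, S = K_s·(1+k_d θ_c)/[θ_c·(Y k − k_d) − 1] = 53.0 × (1 + 0.0977 × 15.7) / [15.7 × (0.498 × 4.13 − 0.0977) − 1] = 134.3 / 29.76 = 4.513 mg/L.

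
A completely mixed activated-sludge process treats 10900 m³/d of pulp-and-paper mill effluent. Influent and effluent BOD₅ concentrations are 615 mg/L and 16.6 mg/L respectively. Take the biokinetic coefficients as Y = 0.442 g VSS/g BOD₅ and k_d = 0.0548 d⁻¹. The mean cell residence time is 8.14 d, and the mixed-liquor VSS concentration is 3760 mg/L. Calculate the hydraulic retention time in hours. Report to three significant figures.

Steady-state biomass mass balance: V·X·(1 + k_d·θ_c) = Y·Q·(S₀ − S)·θ_c, so V = 0.442 × 10900 × (615 − 16.6) × 8.14 / [3760 × (1 + 0.0548 × 8.14)] = 2.35×10^7 / 5437 = 4316 m³.
Hydraulic retention time τ = V/Q = 4316 / 10900 = 0.3960 d = 9.503 h.

τ ≈ 9.50 h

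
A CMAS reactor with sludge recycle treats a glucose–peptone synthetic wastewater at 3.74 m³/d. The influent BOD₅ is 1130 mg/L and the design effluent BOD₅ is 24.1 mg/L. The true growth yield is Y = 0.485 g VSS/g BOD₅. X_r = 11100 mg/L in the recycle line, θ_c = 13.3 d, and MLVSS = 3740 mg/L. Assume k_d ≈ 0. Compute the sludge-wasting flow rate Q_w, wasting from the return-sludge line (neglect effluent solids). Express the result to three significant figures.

Q_w ≈ 0.181 m³/d

With k_d = 0 the design equation reduces to V = Y Q (S₀−S) θ_c / X = 0.485 × 3.74 × (1130 − 24.1) × 13.3 / 3740 = 7.134 m³.
θ_c = V·X/(Q_w·X_r) when wasting from the recycle, so Q_w = V·X/(θ_c·X_r) = 7.134 × 3740 / (13.3 × 11100) = 0.1807 m³/d.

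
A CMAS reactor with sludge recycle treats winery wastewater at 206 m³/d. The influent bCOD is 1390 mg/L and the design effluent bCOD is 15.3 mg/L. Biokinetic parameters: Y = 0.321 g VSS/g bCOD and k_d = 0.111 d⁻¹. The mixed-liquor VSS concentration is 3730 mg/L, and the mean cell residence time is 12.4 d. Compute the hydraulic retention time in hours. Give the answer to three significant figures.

τ ≈ 14.8 h

Rearranging the biomass balance for a CMAS with decay, V = Y·Q·ΔS·θ_c / [X·(1+k_d θ_c)] = 0.321 × 206 × (1390 − 15.3) × 12.4 / [3730 × (1 + 0.111 × 12.4)] = 1.13×10^6 / 8864 = 127.2 m³.
Hydraulic retention time τ = V/Q = 127.2 / 206 = 0.6173 d = 14.82 h.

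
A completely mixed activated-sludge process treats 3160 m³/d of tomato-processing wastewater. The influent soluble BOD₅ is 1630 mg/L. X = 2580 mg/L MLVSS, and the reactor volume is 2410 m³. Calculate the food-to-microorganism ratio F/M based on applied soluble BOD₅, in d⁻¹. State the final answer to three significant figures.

Food-to-microorganism ratio F/M = Q S₀ / (V X) = 3160 × 1630 / (2410 × 2580) = 0.8284 d⁻¹.

F/M ≈ 0.828 d⁻¹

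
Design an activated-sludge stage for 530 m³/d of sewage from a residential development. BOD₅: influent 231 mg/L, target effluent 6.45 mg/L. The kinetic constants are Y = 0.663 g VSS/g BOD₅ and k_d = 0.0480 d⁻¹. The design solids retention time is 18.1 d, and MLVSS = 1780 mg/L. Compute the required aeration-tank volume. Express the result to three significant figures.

Steady-state biomass mass balance: V·X·(1 + k_d·θ_c) = Y·Q·(S₀ − S)·θ_c, so V = 0.663 × 530 × (231 − 6.45) × 18.1 / [1780 × (1 + 0.0480 × 18.1)] = 1.43×10^6 / 3326 = 429.3 m³.

V ≈ 429 m³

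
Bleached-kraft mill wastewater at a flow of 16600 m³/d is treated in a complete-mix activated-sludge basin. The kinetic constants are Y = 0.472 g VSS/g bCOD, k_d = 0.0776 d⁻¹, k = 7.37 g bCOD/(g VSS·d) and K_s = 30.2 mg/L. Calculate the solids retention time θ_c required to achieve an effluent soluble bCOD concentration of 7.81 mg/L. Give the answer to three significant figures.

Specific growth rate at S = 7.81 mg/L: μ = YkS/(K_s+S) = 0.472·7.37·7.81/(30.2+7.81) = 0.7148 d⁻¹.
θ_c = 1/(μ − k_d) = 1/(0.7148 − 0.0776) = 1/0.6372 = 1.569 d.

θ_c ≈ 1.57 d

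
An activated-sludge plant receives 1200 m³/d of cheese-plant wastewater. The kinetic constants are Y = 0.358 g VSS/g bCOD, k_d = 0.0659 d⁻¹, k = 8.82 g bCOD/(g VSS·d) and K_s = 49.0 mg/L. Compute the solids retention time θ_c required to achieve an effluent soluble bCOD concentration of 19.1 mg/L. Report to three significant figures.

Specific growth rate at S = 19.1 mg/L: μ = YkS/(K_s+S) = 0.358·8.82·19.1/(49.0+19.1) = 0.8856 d⁻¹.
Then 1/θ_c = μ − k_d = 0.8856 − 0.0659 = 0.8197 d⁻¹, giving θ_c = 1.220 d.

θ_c ≈ 1.22 d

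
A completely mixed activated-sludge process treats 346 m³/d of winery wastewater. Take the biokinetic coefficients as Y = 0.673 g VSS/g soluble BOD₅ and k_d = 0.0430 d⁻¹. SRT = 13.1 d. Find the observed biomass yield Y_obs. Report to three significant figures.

Correct the yield for decay: Y_obs = Y/(1 + k_d θ_c) = 0.673 / (1 + 0.0430 × 13.1) = 0.673 / 1.563 = 0.4305.

Y_obs ≈ 0.430 g VSS/g soluble BOD₅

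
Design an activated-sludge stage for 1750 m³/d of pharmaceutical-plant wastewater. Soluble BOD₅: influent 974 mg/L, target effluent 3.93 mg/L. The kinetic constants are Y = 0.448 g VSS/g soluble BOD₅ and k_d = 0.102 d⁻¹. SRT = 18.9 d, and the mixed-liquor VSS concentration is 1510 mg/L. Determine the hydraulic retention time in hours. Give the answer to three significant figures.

From the SRT design equation V = Y Q (S₀−S) θ_c / [X (1 + k_d θ_c)] = 0.448 × 1750 × (974 − 3.93) × 18.9 / [1510 × (1 + 0.102 × 18.9)] = 1.44×10^7 / 4421 = 3251 m³.
Hydraulic retention time τ = V/Q = 3251 / 1750 = 1.858 d = 44.59 h.

τ ≈ 44.6 h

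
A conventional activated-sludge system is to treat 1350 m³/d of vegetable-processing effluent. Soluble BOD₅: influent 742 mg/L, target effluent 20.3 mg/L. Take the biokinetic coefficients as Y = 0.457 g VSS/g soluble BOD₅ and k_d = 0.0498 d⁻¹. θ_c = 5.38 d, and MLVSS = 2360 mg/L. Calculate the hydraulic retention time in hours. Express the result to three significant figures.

τ ≈ 14.2 h

Steady-state biomass mass balance: V·X·(1 + k_d·θ_c) = Y·Q·(S₀ − S)·θ_c, so V = 0.457 × 1350 × (742 − 20.3) × 5.38 / [2360 × (1 + 0.0498 × 5.38)] = 2.4×10^6 / 2992 = 800.5 m³.
Hydraulic retention time τ = V/Q = 800.5 / 1350 = 0.5930 d = 14.23 h.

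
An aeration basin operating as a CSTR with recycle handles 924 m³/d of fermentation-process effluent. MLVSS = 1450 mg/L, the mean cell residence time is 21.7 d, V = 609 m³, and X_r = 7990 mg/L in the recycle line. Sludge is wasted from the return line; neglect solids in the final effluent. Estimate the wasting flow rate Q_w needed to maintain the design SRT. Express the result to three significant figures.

Wasting from the return line (neglecting effluent solids): Q_w = V·X / (θ_c·X_r) = 609.0 × 1450 / (21.7 × 7990) = 5.093 m³/d.

Q_w ≈ 5.09 m³/d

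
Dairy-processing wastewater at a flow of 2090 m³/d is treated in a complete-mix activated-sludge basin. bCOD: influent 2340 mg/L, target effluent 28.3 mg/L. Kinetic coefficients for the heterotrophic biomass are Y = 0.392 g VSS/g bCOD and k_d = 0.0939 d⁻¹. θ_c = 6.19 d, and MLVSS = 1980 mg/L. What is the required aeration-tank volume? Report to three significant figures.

Rearranging the biomass balance for a CMAS with decay, V = Y·Q·ΔS·θ_c / [X·(1+k_d θ_c)] = 0.392 × 2090 × (2340 − 28.3) × 6.19 / [1980 × (1 + 0.0939 × 6.19)] = 1.17×10^7 / 3131 = 3744 m³.

V ≈ 3740 m³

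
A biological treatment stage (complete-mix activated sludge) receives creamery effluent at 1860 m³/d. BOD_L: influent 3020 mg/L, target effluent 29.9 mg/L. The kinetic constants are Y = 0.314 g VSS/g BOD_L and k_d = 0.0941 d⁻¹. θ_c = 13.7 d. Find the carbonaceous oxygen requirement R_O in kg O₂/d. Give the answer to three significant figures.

Observed yield with endogenous decay: Y_obs = Y / (1 + k_d·θ_c) = 0.314 / (1 + 0.0941 × 13.7) = 0.314 / 2.289 = 0.1372 g VSS/g BOD_L.
ΔS = 3020 − 29.9 = 2990 mg/L, so the substrate removal rate is 1860 × 2990/1000 = 5562 kg BOD_L/d.
Net sludge production P_X = 0.1372 × 5562 = 762.9 kg VSS/d.
R_O = Q·(S₀ − S) − 1.42·P_X = 5562 − 1.42 × 762.9 = 4478 kg O₂/d.

R_O ≈ 4480 kg O₂/d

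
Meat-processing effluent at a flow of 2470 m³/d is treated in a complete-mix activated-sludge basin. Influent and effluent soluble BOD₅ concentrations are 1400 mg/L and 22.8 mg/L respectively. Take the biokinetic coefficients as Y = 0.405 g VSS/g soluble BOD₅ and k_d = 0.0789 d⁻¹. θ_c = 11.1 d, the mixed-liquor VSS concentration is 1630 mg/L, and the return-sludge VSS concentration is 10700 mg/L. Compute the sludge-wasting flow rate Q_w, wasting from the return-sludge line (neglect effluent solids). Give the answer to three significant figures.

From the SRT design equation V = Y Q (S₀−S) θ_c / [X (1 + k_d θ_c)] = 0.405 × 2470 × (1400 − 22.8) × 11.1 / [1630 × (1 + 0.0789 × 11.1)] = 1.53×10^7 / 3058 = 5001 m³.
Wasting from the return line (neglecting effluent solids): Q_w = V·X / (θ_c·X_r) = 5001 × 1630 / (11.1 × 10700) = 68.64 m³/d.

Q_w ≈ 68.6 m³/d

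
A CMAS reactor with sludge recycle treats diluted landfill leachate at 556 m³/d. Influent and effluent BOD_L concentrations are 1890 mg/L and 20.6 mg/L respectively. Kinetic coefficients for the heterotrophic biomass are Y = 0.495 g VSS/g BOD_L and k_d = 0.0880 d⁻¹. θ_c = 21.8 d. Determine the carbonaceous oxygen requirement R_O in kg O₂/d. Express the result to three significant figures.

R_O ≈ 789 kg O₂/d

Correct the yield for decay: Y_obs = Y/(1 + k_d θ_c) = 0.495 / (1 + 0.0880 × 21.8) = 0.495 / 2.918 = 0.1696.
ΔS = 1890 − 20.6 = 1869 mg/L, so the substrate removal rate is 556 × 1869/1000 = 1039 kg BOD_L/d.
Net sludge production P_X = 0.1696 × 1039 = 176.3 kg VSS/d.
R_O = Q·ΔS − 1.42 P_X = 1039 − 250.3 = 789.0 kg O₂/d.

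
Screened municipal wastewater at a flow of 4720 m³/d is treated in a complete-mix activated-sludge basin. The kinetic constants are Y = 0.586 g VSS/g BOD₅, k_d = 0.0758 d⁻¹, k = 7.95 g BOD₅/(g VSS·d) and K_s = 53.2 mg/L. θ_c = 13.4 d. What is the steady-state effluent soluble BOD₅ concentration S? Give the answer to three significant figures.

For a completely mixed reactor with recycle the Lawrence–McCarty relation gives S = K_s·(1 + k_d·θ_c) / [θ_c·(Y·k − k_d) − 1] = 53.2 × (1 + 0.0758 × 13.4) / [13.4 × (0.586 × 7.95 − 0.0758) − 1] = 107.2 / 60.41 = 1.775 mg/L.

S ≈ 1.78 mg/L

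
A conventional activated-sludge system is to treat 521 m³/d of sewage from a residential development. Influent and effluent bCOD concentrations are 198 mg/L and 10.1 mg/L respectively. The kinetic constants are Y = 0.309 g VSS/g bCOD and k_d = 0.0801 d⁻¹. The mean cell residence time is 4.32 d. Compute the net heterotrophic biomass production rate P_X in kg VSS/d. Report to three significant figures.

P_X ≈ 22.5 kg VSS/d

The observed yield is Y_obs = Y/(1 + k_d·θ_c) = 0.309 / (1 + 0.0801 × 4.32) = 0.309 / 1.346 = 0.2296 g VSS per g bCOD removed.
Q·(S₀ − S) = 521 × (198 − 10.1) × 10⁻³ = 97.90 kg/d removed.
P_X = Y_obs · Q(S₀ − S) = 0.2296 × 97.90 = 22.47 kg VSS/d.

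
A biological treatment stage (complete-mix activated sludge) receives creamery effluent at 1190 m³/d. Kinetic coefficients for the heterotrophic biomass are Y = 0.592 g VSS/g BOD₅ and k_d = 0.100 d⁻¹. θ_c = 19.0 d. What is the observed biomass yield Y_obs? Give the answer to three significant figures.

Observed yield with endogenous decay: Y_obs = Y / (1 + k_d·θ_c) = 0.592 / (1 + 0.100 × 19.0) = 0.592 / 2.900 = 0.2041 g VSS/g BOD₅.

Y_obs ≈ 0.204 g VSS/g BOD₅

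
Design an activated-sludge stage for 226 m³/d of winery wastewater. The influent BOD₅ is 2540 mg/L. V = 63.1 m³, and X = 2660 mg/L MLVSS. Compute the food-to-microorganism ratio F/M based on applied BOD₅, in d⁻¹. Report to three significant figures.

Food-to-microorganism ratio F/M = Q S₀ / (V X) = 226 × 2540 / (63.10 × 2660) = 3.420 d⁻¹.

F/M ≈ 3.42 d⁻¹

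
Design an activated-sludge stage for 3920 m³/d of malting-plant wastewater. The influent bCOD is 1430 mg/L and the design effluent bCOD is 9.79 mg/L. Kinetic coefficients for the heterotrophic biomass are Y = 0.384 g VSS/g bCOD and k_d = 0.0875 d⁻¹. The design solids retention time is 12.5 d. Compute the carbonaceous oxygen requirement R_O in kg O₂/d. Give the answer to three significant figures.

R_O ≈ 4120 kg O₂/d

Observed yield with endogenous decay: Y_obs = Y / (1 + k_d·θ_c) = 0.384 / (1 + 0.0875 × 12.5) = 0.384 / 2.094 = 0.1834 g VSS/g bCOD.
ΔS = 1430 − 9.79 = 1420 mg/L, so the substrate removal rate is 3920 × 1420/1000 = 5567 kg bCOD/d.
Biomass synthesised: P_X = Y_obs × 5567 = 1021 kg VSS/d.
R_O = Q·(S₀ − S) − 1.42·P_X = 5567 − 1.42 × 1021 = 4117 kg O₂/d.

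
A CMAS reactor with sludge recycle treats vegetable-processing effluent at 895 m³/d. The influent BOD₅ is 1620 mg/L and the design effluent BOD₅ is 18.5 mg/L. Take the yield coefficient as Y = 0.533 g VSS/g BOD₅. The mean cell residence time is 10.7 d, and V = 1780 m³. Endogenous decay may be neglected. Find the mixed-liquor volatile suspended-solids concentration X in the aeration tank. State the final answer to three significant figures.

X ≈ 4590 mg/L

Without decay, X = Y Q (S₀−S) θ_c / V = 0.533 × 895 × (1620 − 18.5) × 10.7 / 1780 = 4592 mg/L.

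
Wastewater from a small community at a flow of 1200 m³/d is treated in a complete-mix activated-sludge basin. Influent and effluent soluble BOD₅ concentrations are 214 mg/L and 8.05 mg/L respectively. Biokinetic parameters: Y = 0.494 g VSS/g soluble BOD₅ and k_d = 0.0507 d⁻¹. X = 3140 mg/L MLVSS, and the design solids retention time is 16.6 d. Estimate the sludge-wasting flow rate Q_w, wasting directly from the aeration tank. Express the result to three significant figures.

Q_w ≈ 21.1 m³/d

Rearranging the biomass balance for a CMAS with decay, V = Y·Q·ΔS·θ_c / [X·(1+k_d θ_c)] = 0.494 × 1200 × (214 − 8.05) × 16.6 / [3140 × (1 + 0.0507 × 16.6)] = 2.03×10^6 / 5783 = 350.5 m³.
For wasting at MLVSS concentration, Q_w = V/θ_c = 350.5/16.6 = 21.11 m³/d.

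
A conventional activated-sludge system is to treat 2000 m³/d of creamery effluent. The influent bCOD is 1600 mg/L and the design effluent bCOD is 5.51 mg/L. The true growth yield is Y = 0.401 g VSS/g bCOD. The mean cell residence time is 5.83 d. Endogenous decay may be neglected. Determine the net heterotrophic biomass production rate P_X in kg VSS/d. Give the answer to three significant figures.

P_X ≈ 1280 kg VSS/d

With endogenous decay neglected, the observed yield equals the true yield: Y_obs = Y = 0.401 g VSS/g bCOD.
Mass of bCOD removed per day: Q(S₀ − S) = 2000 × 1594 g/m³ = 3189 kg/d.
P_X = Y_obs · Q(S₀ − S) = 0.4010 × 3189 = 1279 kg VSS/d.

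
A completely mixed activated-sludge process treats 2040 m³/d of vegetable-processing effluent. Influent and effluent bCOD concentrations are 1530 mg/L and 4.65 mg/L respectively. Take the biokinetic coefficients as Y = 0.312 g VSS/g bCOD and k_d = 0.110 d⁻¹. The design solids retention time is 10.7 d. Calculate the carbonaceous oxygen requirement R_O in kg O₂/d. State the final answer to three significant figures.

R_O ≈ 2480 kg O₂/d

Observed yield with endogenous decay: Y_obs = Y / (1 + k_d·θ_c) = 0.312 / (1 + 0.110 × 10.7) = 0.312 / 2.177 = 0.1433 g VSS/g bCOD.
Mass of bCOD removed per day: Q(S₀ − S) = 2040 × 1525 g/m³ = 3112 kg/d.
Net sludge production P_X = 0.1433 × 3112 = 446.0 kg VSS/d.
R_O = Q·(S₀ − S) − 1.42·P_X = 3112 − 1.42 × 446.0 = 2478 kg O₂/d.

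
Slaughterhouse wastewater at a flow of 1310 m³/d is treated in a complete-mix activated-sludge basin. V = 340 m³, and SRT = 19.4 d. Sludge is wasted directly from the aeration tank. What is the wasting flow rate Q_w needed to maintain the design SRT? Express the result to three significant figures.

Wasting from the aeration tank: Q_w = V / θ_c = 340.0 / 19.4 = 17.53 m³/d.

Q_w ≈ 17.5 m³/d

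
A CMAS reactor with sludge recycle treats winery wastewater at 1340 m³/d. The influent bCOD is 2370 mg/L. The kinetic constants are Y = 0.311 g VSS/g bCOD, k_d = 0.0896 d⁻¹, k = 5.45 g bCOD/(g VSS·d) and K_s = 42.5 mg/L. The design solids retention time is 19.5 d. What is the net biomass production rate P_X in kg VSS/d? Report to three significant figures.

P_X ≈ 359 kg VSS/d

For a completely mixed reactor with recycle the Lawrence–McCarty relation gives S = K_s·(1 + k_d·θ_c) / [θ_c·(Y·k − k_d) − 1] = 42.5 × (1 + 0.0896 × 19.5) / [19.5 × (0.311 × 5.45 − 0.0896) − 1] = 116.8 / 30.30 = 3.853 mg/L.
Correct the yield for decay: Y_obs = Y/(1 + k_d θ_c) = 0.311 / (1 + 0.0896 × 19.5) = 0.311 / 2.747 = 0.1132.
ΔS = 2370 − 3.85 = 2366 mg/L, so the substrate removal rate is 1340 × 2366/1000 = 3171 kg bCOD/d.
Net biomass production P_X = Y_obs × Q·(S₀ − S) = 0.1132 × 3171 = 358.9 kg VSS/d.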